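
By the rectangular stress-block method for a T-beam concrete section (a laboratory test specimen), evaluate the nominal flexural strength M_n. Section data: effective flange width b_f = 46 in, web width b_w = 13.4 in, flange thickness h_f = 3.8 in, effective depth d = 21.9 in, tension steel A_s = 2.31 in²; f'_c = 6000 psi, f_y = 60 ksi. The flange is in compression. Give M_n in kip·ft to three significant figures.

M_n ≈ 250 kip·ft

Tension: T = A_s f_y = 2.31 × 60 = 138.6 kips.
Try a within the flange: a = T/(0.85 f'_c b_f) = 138.6/(0.85 × 6 × 46) = 0.591 in.
Since a = 0.591 ≤ h_f = 3.8 in, the stress block lies entirely in the flange; analyse as a rectangular beam of width b_f.
M_n = T(d − a/2) = 138.6 × (21.9 − 0.2955) = 2994.4 kip·in.
M_n = 2994.4/12 = 249.53 kip·ft.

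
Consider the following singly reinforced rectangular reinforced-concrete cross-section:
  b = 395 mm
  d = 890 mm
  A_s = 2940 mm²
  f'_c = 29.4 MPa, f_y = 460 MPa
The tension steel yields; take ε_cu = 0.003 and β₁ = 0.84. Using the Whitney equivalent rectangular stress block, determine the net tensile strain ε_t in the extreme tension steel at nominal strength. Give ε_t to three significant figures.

ε_t ≈ 0.0134

a = A_s f_y/(0.85 f'_c b) = 137.01 mm.
β₁ = 0.84, so c = a/β₁ = 137.01/0.84 = 163.11 mm.
From the linear strain diagram with ε_cu = 0.003: ε_t = 0.003 (d − c)/c = 0.003 × (890 − 163.11)/163.11 = 0.0134.
Since ε_t ≥ 0.005, the section is tension-controlled.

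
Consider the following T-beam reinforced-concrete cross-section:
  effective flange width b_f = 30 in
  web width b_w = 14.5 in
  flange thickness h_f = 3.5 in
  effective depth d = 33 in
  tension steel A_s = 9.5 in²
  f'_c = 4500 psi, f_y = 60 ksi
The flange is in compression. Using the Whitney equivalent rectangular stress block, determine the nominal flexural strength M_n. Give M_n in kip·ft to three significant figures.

M_n ≈ 1440 kip·ft

Tension: T = A_s f_y = 9.5 × 60 = 570 kips.
Try a within the flange: a = T/(0.85 f'_c b_f) = 570/(0.85 × 4.5 × 30) = 4.967 in.
a = 4.967 > h_f = 3.5 in: the block extends into the web. Split into flange-overhang and web parts.
C_f = 0.85 f'_c (b_f − b_w) h_f = 0.85 × 4.5 × (30 − 14.5) × 3.5 = 207.5 kips.
Remaining web compression depth: a_w = (T − C_f)/(0.85 f'_c b_w) = (570 − 207.5)/(0.85 × 4.5 × 14.5) = 6.536 in.
M_n = C_f(d − h_f/2) + (T − C_f)(d − a_w/2) = 207.5 × (33 − 1.75) + 362.5 × (33 − 3.268) = 6484.4 + 10777.9 = 17262.3 kip·in.
M_n = 17262.3/12 = 1438.53 kip·ft.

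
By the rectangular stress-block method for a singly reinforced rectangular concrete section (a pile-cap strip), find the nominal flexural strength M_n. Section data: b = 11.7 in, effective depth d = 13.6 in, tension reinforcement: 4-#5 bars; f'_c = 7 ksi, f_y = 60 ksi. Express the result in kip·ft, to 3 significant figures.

A_s = 4 × 0.31 = 1.24 in².
T = A_s f_y = 1.24 × 60 = 74.4 kips.
a = T/(0.85 f'_c b) = 74.4/(0.85 × 7 × 11.7) = 1.069 in.
M_n = T(d − a/2) = 74.4 × (13.6 − 0.5345) = 972.1 kip·in = 972.1/12 = 81.01 kip·ft.

M_n ≈ 81.0 kip·ft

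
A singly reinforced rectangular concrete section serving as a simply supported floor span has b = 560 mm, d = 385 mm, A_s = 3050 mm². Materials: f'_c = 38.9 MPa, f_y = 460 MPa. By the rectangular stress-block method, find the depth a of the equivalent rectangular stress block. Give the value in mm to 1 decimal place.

a ≈ 75.8 mm

T = A_s f_y = 3050 × 460 = 1403000 N = 1403 kN.
Setting C = 0.85 f'_c a b equal to T: a = 1403000/(0.85 × 38.9 × 560) = 75.8 mm.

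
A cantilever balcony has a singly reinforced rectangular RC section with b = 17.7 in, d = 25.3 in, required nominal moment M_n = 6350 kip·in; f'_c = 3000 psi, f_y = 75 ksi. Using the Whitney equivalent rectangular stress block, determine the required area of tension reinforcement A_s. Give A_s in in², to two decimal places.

A_s ≈ 3.83 in²

From M_n = 0.85 f'_c a b (d − a/2):
a = d − √(d² − 2M_n/(0.85 f'_c b)) = 25.3 − √(25.3² − 2 × 6350/(0.85 × 3 × 17.7)) = 6.360 in.
A_s = 0.85 f'_c a b / f_y = 0.85 × 3 × 6.360 × 17.7 / 75 = 3.827 in².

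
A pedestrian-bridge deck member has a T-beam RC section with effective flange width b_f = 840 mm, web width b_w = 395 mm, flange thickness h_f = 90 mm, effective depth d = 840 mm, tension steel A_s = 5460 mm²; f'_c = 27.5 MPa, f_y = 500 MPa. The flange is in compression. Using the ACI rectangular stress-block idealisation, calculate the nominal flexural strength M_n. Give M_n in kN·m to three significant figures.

M_n ≈ 2080 kN·m

Tension: T = A_s f_y = 5460 × 500 = 2730000 N.
Try a within the flange: a = T/(0.85 f'_c b_f) = 2730000/(0.85 × 27.5 × 840) = 139.04 mm.
a = 139.04 > h_f = 90 mm: the block extends into the web. Split into flange-overhang and web parts.
C_f = 0.85 f'_c (b_f − b_w) h_f = 0.85 × 27.5 × (840 − 395) × 90 = 936169 N.
Remaining web compression depth: a_w = (T − C_f)/(0.85 f'_c b_w) = (2730000 − 936169)/(0.85 × 27.5 × 395) = 194.28 mm.
M_n = C_f(d − h_f/2) + (T − C_f)(d − a_w/2) = 936169 × (840 − 45) + 1793831 × (840 − 97.14) = 744.25 + 1332.57 = 2076.82 × 10⁶ N·mm.
M_n = 2076.82 kN·m.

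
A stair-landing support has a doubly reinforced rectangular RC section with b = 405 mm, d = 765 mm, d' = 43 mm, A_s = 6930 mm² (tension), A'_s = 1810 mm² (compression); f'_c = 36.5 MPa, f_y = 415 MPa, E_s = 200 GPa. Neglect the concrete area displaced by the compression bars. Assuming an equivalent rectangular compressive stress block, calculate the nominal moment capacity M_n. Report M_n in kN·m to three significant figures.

M_n ≈ 1990 kN·m

Assume both tension and compression steel yield.
Net tension couple steel: A_s − A'_s = 5120 mm².
a = (A_s − A'_s) f_y / (0.85 f'_c b) = 2124800/(0.85 × 36.5 × 405) = 169.10 mm.
c = a/β₁ = 169.10/0.789 = 214.32 mm; ε'_s = 0.003(c − d')/c = 0.0024 ≥ f_y/E_s = 0.0021, so compression steel does yield.
M_n = (A_s − A'_s) f_y (d − a/2) + A'_s f_y (d − d') = [2124800 × (765 − 84.55) + 751150 × (765 − 43)] × 10⁻⁶ = 1445.82 + 542.33 = 1988.15 kN·m.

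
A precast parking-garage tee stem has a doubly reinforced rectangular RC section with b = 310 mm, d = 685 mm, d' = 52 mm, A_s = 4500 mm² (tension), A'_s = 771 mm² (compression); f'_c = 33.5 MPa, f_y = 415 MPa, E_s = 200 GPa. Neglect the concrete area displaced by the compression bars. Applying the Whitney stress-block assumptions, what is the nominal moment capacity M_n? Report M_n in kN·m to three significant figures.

M_n ≈ 1130 kN·m

Assume both tension and compression steel yield.
Net tension couple steel: A_s − A'_s = 3729 mm².
a = (A_s − A'_s) f_y / (0.85 f'_c b) = 1547535/(0.85 × 33.5 × 310) = 175.31 mm.
c = a/β₁ = 175.31/0.811 = 216.17 mm; ε'_s = 0.003(c − d')/c = 0.0023 ≥ f_y/E_s = 0.0021, so compression steel does yield.
M_n = (A_s − A'_s) f_y (d − a/2) + A'_s f_y (d − d') = [1547535 × (685 − 87.655) + 319965 × (685 − 52)] × 10⁻⁶ = 924.41 + 202.54 = 1126.95 kN·m.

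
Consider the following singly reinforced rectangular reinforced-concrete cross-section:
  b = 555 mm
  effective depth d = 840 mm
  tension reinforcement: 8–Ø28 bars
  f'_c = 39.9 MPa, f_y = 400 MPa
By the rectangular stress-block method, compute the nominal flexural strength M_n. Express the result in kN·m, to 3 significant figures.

A_s = 8 × 616 = 4928 mm².
T = A_s f_y = 4928 × 400 = 1971200 N = 1971.2 kN.
From C = T: a = T/(0.85 f'_c b) = 1971200/(0.85 × 39.9 × 555) = 104.72 mm.
M_n = T(d − a/2) = 1971.2 kN × (840 − 52.36) mm = 1552.60 kN·m.

M_n ≈ 1550 kN·m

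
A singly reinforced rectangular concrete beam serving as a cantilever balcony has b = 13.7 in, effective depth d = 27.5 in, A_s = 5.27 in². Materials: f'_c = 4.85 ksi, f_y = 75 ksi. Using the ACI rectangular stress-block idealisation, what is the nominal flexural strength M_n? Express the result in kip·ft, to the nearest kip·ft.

M_n ≈ 791 kip·ft

T = A_s f_y = 5.27 × 75 = 395.25 kips.
a = T/(0.85 f'_c b) = 395.25/(0.85 × 4.85 × 13.7) = 6.998 in.
M_n = T(d − a/2) = 395.25 × (27.5 − 3.499) = 9486.4 kip·in = 9486.4/12 = 790.53 kip·ft.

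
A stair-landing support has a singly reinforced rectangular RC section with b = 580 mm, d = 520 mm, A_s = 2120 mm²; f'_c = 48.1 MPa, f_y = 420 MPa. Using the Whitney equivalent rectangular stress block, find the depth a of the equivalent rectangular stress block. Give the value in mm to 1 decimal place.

a ≈ 37.5 mm

T = A_s f_y = 2120 × 420 = 890400 N = 890.4 kN.
Setting C = 0.85 f'_c a b equal to T: a = 890400/(0.85 × 48.1 × 580) = 37.5 mm.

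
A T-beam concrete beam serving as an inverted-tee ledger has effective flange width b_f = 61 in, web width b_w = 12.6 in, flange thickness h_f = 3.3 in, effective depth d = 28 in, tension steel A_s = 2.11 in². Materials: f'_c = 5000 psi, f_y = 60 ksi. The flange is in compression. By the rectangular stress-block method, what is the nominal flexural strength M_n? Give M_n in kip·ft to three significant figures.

M_n ≈ 293 kip·ft

Tension: T = A_s f_y = 2.11 × 60 = 126.6 kips.
Try a within the flange: a = T/(0.85 f'_c b_f) = 126.6/(0.85 × 5 × 61) = 0.488 in.
Since a = 0.488 ≤ h_f = 3.3 in, the stress block lies entirely in the flange; analyse as a rectangular beam of width b_f.
M_n = T(d − a/2) = 126.6 × (28 − 0.244) = 3513.9 kip·in.
M_n = 3513.9/12 = 292.83 kip·ft.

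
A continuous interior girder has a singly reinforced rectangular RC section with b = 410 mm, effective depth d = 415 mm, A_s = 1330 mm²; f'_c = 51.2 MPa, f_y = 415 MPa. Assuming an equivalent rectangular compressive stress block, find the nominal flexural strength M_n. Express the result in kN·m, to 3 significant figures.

T = A_s f_y = 1330 × 415 = 551950 N = 551.95 kN.
From C = T: a = T/(0.85 f'_c b) = 551950/(0.85 × 51.2 × 410) = 30.93 mm.
M_n = T(d − a/2) = 551.95 kN × (415 − 15.465) mm = 220.52 kN·m.

M_n ≈ 221 kN·m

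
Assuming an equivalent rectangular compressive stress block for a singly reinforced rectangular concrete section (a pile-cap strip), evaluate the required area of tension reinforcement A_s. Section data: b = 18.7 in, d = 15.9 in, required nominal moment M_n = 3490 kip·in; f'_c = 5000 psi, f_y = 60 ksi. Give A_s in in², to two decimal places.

From M_n = 0.85 f'_c a b (d − a/2):
a = d − √(d² − 2M_n/(0.85 f'_c b)) = 15.9 − √(15.9² − 2 × 3490/(0.85 × 5 × 18.7)) = 3.055 in.
A_s = 0.85 f'_c a b / f_y = 0.85 × 5 × 3.055 × 18.7 / 60 = 4.047 in².

A_s ≈ 4.05 in²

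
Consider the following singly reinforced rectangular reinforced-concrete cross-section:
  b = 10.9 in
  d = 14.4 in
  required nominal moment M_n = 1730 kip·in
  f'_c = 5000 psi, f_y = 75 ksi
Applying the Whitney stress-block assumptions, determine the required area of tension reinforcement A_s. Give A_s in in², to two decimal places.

From M_n = 0.85 f'_c a b (d − a/2):
a = d − √(d² − 2M_n/(0.85 f'_c b)) = 14.4 − √(14.4² − 2 × 1730/(0.85 × 5 × 10.9)) = 2.882 in.
A_s = 0.85 f'_c a b / f_y = 0.85 × 5 × 2.882 × 10.9 / 75 = 1.780 in².

A_s ≈ 1.78 in²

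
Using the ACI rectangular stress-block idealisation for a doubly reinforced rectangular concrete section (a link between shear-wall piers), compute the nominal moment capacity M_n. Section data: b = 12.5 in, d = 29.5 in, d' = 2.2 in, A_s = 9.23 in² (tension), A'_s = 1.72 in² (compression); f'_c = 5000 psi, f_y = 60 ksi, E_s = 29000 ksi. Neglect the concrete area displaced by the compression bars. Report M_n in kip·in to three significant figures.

M_n ≈ 14200 kip·in

Assume both steels yield.
a = (A_s − A'_s) f_y/(0.85 f'_c b) = (9.23 − 1.72) × 60/(0.85 × 5 × 12.5) = 8.482 in.
c = a/β₁ = 8.482/0.8 = 10.603 in; ε'_s = 0.003(c − d')/c = 0.0024 ≥ ε_y = 0.0021, so the compression steel yields.
M_n = (A_s − A'_s) f_y (d − a/2) + A'_s f_y (d − d') = 450.6 × (29.5 − 4.241) + 103.2 × (29.5 − 2.2) = 11381.7 + 2817.4 = 14199.1 kip·in.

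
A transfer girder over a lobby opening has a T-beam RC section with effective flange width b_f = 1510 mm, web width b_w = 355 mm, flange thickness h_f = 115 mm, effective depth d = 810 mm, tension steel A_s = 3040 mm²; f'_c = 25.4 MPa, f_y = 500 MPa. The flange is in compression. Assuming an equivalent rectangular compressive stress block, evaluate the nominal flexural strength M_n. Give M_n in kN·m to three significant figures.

M_n ≈ 1200 kN·m

Tension: T = A_s f_y = 3040 × 500 = 1520000 N.
Try a within the flange: a = T/(0.85 f'_c b_f) = 1520000/(0.85 × 25.4 × 1510) = 46.62 mm.
Since a = 46.62 ≤ h_f = 115 mm, the stress block lies entirely in the flange; analyse as a rectangular beam of width b_f.
M_n = T(d − a/2) = 1520000 × (810 − 23.31) = 1195.77 × 10⁶ N·mm.
M_n = 1195.77 kN·m.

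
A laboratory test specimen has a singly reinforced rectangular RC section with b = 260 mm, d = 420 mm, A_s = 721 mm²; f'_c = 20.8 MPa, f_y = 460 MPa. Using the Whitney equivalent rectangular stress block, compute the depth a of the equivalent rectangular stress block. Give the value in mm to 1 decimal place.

T = A_s f_y = 721 × 460 = 331660 N = 331.66 kN.
Setting C = 0.85 f'_c a b equal to T: a = 331660/(0.85 × 20.8 × 260) = 72.2 mm.

a ≈ 72.2 mm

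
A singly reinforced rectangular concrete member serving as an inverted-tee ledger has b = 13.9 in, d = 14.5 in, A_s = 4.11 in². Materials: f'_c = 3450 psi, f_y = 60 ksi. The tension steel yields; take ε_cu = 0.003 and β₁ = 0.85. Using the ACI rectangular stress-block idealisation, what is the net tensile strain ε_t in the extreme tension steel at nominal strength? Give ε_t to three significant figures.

a = A_s f_y/(0.85 f'_c b) = 6.050 in.
β₁ = 0.85, so c = a/β₁ = 6.050/0.85 = 7.118 in.
From the linear strain diagram with ε_cu = 0.003: ε_t = 0.003 (d − c)/c = 0.003 × (14.5 − 7.118)/7.118 = 0.00311.
ε_t < 0.004 — the section is over-reinforced for flexure under ACI limits.

ε_t ≈ 0.00311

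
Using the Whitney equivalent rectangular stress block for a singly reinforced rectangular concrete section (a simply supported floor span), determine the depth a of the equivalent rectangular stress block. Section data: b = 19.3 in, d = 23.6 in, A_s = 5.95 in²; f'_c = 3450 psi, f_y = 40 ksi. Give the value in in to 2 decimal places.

a ≈ 4.21 in

T = A_s f_y = 5.95 × 40 = 238 kips.
a = T/(0.85 f'_c b) = 238/(0.85 × 3.45 × 19.3) = 4.21 in.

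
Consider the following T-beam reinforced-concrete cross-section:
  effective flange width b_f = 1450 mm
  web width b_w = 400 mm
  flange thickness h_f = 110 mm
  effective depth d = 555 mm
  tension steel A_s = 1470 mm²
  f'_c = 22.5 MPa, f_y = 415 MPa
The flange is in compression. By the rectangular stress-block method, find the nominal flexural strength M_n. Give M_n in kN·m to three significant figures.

Tension: T = A_s f_y = 1470 × 415 = 610050 N.
Try a within the flange: a = T/(0.85 f'_c b_f) = 610050/(0.85 × 22.5 × 1450) = 22.00 mm.
Since a = 22.00 ≤ h_f = 110 mm, the stress block lies entirely in the flange; analyse as a rectangular beam of width b_f.
M_n = T(d − a/2) = 610050 × (555 − 11) = 331.87 × 10⁶ N·mm.
M_n = 331.87 kN·m.

M_n ≈ 332 kN·m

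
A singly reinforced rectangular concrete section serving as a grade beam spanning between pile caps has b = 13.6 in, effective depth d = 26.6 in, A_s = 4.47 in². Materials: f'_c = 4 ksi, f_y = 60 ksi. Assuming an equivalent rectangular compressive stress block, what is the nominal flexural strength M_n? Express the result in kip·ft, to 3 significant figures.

M_n ≈ 530 kip·ft

T = A_s f_y = 4.47 × 60 = 268.2 kips.
a = T/(0.85 f'_c b) = 268.2/(0.85 × 4 × 13.6) = 5.800 in.
M_n = T(d − a/2) = 268.2 × (26.6 − 2.9) = 6356.3 kip·in = 6356.3/12 = 529.69 kip·ft.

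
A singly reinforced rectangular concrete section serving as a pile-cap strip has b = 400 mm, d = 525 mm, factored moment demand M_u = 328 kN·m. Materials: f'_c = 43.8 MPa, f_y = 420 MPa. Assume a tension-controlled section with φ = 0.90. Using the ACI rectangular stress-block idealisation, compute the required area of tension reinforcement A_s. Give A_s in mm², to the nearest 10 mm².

M_n = M_u/φ = 328/0.90 = 364.444 kN·m.
With M_n = 0.85 f'_c a b (d − a/2), solve the quadratic for a:
a = d − √(d² − 2M_n/(0.85 f'_c b)) = 525 − √(525² − 2 × 364.444×10⁶/(0.85 × 43.8 × 400)) = 48.89 mm.
A_s = 0.85 f'_c a b / f_y = 0.85 × 43.8 × 48.89 × 400 / 420 = 1733.5 mm².

A_s ≈ 1730 mm²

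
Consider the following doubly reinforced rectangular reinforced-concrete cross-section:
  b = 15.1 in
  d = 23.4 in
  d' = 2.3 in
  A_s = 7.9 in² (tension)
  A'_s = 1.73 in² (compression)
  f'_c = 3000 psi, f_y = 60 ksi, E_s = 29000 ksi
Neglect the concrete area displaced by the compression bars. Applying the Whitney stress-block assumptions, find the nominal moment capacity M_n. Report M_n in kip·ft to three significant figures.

M_n ≈ 756 kip·ft

Assume both steels yield.
a = (A_s − A'_s) f_y/(0.85 f'_c b) = (7.9 − 1.73) × 60/(0.85 × 3 × 15.1) = 9.614 in.
c = a/β₁ = 9.614/0.85 = 11.311 in; ε'_s = 0.003(c − d')/c = 0.0024 ≥ ε_y = 0.0021, so the compression steel yields.
M_n = (A_s − A'_s) f_y (d − a/2) + A'_s f_y (d − d') = 370.2 × (23.4 − 4.807) + 103.8 × (23.4 − 2.3) = 6883.1 + 2190.2 = 9073.3 kip·in = 9073.3/12 = 756.11 kip·ft.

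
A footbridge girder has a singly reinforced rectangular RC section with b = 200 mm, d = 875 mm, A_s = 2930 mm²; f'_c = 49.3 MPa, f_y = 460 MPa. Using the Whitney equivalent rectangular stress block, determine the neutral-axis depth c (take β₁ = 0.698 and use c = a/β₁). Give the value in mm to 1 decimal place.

c ≈ 230.4 mm

T = A_s f_y = 2930 × 460 = 1347800 N = 1347.8 kN.
Setting C = 0.85 f'_c a b equal to T: a = 1347800/(0.85 × 49.3 × 200) = 160.816 mm.
With β₁ = 0.698, c = a/β₁ = 160.816/0.698 = 230.4 mm.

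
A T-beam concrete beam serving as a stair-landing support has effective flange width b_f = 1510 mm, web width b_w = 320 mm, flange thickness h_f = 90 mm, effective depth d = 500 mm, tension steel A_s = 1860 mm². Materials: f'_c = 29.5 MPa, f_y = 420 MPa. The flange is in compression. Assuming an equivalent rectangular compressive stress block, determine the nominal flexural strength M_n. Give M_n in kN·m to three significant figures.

Tension: T = A_s f_y = 1860 × 420 = 781200 N.
Try a within the flange: a = T/(0.85 f'_c b_f) = 781200/(0.85 × 29.5 × 1510) = 20.63 mm.
Since a = 20.63 ≤ h_f = 90 mm, the stress block lies entirely in the flange; analyse as a rectangular beam of width b_f.
M_n = T(d − a/2) = 781200 × (500 − 10.315) = 382.54 × 10⁶ N·mm.
M_n = 382.54 kN·m.

M_n ≈ 383 kN·m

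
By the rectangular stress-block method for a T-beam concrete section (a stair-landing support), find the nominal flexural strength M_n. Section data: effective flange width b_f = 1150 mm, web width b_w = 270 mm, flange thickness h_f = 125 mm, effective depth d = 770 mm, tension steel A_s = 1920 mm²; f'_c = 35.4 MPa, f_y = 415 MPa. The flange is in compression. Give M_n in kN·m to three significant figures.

Tension: T = A_s f_y = 1920 × 415 = 796800 N.
Try a within the flange: a = T/(0.85 f'_c b_f) = 796800/(0.85 × 35.4 × 1150) = 23.03 mm.
Since a = 23.03 ≤ h_f = 125 mm, the stress block lies entirely in the flange; analyse as a rectangular beam of width b_f.
M_n = T(d − a/2) = 796800 × (770 − 11.515) = 604.36 × 10⁶ N·mm.
M_n = 604.36 kN·m.

M_n ≈ 604 kN·m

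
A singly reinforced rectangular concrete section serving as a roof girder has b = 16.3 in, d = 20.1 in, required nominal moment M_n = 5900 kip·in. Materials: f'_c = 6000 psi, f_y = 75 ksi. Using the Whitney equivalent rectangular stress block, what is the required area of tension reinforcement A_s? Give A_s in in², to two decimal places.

A_s ≈ 4.34 in²

From M_n = 0.85 f'_c a b (d − a/2):
a = d − √(d² − 2M_n/(0.85 f'_c b)) = 20.1 − √(20.1² − 2 × 5900/(0.85 × 6 × 16.3)) = 3.912 in.
A_s = 0.85 f'_c a b / f_y = 0.85 × 6 × 3.912 × 16.3 / 75 = 4.336 in².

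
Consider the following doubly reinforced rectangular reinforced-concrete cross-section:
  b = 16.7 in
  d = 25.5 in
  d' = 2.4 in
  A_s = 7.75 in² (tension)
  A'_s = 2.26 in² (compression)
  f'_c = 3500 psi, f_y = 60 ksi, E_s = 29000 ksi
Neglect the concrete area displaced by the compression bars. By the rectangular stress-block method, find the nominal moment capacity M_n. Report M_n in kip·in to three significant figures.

M_n ≈ 10400 kip·in

Assume both steels yield.
a = (A_s − A'_s) f_y/(0.85 f'_c b) = (7.75 − 2.26) × 60/(0.85 × 3.5 × 16.7) = 6.630 in.
c = a/β₁ = 6.630/0.85 = 7.800 in; ε'_s = 0.003(c − d')/c = 0.0021 ≥ ε_y = 0.0021, so the compression steel yields.
M_n = (A_s − A'_s) f_y (d − a/2) + A'_s f_y (d − d') = 329.4 × (25.5 − 3.315) + 135.6 × (25.5 − 2.4) = 7307.7 + 3132.4 = 10440.1 kip·in.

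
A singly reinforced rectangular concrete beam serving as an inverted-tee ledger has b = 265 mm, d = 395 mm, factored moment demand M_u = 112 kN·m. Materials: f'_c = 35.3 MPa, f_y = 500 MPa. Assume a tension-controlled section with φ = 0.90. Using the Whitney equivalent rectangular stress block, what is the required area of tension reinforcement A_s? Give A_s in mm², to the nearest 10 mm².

A_s ≈ 670 mm²

M_n = M_u/φ = 112/0.90 = 124.444 kN·m.
With M_n = 0.85 f'_c a b (d − a/2), solve the quadratic for a:
a = d − √(d² − 2M_n/(0.85 f'_c b)) = 395 − √(395² − 2 × 124.444×10⁶/(0.85 × 35.3 × 265)) = 41.84 mm.
A_s = 0.85 f'_c a b / f_y = 0.85 × 35.3 × 41.84 × 265 / 500 = 665.4 mm².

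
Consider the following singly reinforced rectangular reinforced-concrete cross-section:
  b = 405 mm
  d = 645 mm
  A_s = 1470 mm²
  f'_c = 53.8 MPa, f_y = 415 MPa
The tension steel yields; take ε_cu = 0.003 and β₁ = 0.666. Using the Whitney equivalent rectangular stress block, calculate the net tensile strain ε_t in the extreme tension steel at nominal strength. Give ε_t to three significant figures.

ε_t ≈ 0.0361

a = A_s f_y/(0.85 f'_c b) = 32.94 mm.
β₁ = 0.666, so c = a/β₁ = 32.94/0.666 = 49.46 mm.
From the linear strain diagram with ε_cu = 0.003: ε_t = 0.003 (d − c)/c = 0.003 × (645 − 49.46)/49.46 = 0.0361.
Since ε_t ≥ 0.005, the section is tension-controlled.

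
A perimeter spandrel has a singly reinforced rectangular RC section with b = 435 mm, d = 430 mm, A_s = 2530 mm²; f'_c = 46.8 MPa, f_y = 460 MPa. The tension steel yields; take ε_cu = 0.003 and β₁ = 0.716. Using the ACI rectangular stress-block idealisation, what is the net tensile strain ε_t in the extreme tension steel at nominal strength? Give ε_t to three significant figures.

a = A_s f_y/(0.85 f'_c b) = 67.25 mm.
β₁ = 0.716, so c = a/β₁ = 67.25/0.716 = 93.92 mm.
From the linear strain diagram with ε_cu = 0.003: ε_t = 0.003 (d − c)/c = 0.003 × (430 − 93.92)/93.92 = 0.0107.
Since ε_t ≥ 0.005, the section is tension-controlled.

ε_t ≈ 0.0107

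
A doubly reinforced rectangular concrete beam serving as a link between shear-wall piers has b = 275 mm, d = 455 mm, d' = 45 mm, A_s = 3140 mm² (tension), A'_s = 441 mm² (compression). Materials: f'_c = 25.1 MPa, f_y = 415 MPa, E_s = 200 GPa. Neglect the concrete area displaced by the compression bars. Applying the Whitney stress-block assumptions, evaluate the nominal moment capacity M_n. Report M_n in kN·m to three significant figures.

Assume both tension and compression steel yield.
Net tension couple steel: A_s − A'_s = 2699 mm².
a = (A_s − A'_s) f_y / (0.85 f'_c b) = 1120085/(0.85 × 25.1 × 275) = 190.91 mm.
c = a/β₁ = 190.91/0.85 = 224.60 mm; ε'_s = 0.003(c − d')/c = 0.0024 ≥ f_y/E_s = 0.0021, so compression steel does yield.
M_n = (A_s − A'_s) f_y (d − a/2) + A'_s f_y (d − d') = [1120085 × (455 − 95.455) + 183015 × (455 − 45)] × 10⁻⁶ = 402.72 + 75.04 = 477.76 kN·m.

M_n ≈ 478 kN·m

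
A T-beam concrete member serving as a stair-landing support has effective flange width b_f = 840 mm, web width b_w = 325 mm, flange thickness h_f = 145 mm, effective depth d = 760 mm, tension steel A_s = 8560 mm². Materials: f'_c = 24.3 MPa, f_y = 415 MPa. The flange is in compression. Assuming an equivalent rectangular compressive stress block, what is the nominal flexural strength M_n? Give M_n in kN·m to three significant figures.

Tension: T = A_s f_y = 8560 × 415 = 3552400 N.
Try a within the flange: a = T/(0.85 f'_c b_f) = 3552400/(0.85 × 24.3 × 840) = 204.75 mm.
a = 204.75 > h_f = 145 mm: the block extends into the web. Split into flange-overhang and web parts.
C_f = 0.85 f'_c (b_f − b_w) h_f = 0.85 × 24.3 × (840 − 325) × 145 = 1542412 N.
Remaining web compression depth: a_w = (T − C_f)/(0.85 f'_c b_w) = (3552400 − 1542412)/(0.85 × 24.3 × 325) = 299.42 mm.
M_n = C_f(d − h_f/2) + (T − C_f)(d − a_w/2) = 1542412 × (760 − 72.5) + 2009988 × (760 − 149.71) = 1060.41 + 1226.68 = 2287.09 × 10⁶ N·mm.
M_n = 2287.09 kN·m.

M_n ≈ 2290 kN·m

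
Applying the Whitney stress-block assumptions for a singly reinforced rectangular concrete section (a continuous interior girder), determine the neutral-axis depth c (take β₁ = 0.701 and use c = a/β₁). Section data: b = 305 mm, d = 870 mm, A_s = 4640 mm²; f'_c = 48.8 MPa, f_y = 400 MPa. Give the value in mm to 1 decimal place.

c ≈ 209.3 mm

T = A_s f_y = 4640 × 400 = 1856000 N = 1856 kN.
Setting C = 0.85 f'_c a b equal to T: a = 1856000/(0.85 × 48.8 × 305) = 146.703 mm.
With β₁ = 0.701, c = a/β₁ = 146.703/0.701 = 209.3 mm.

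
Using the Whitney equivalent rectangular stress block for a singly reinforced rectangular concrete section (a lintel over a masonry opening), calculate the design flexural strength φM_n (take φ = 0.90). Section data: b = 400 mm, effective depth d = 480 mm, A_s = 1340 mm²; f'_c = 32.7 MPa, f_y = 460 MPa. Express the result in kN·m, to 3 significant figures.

φM_n ≈ 251 kN·m

T = A_s f_y = 1340 × 460 = 616400 N = 616.4 kN.
From C = T: a = T/(0.85 f'_c b) = 616400/(0.85 × 32.7 × 400) = 55.44 mm.
M_n = T(d − a/2) = 616.4 kN × (480 − 27.72) mm = 278.79 kN·m.
φM_n = 0.90 × 278.79 = 250.91 kN·m.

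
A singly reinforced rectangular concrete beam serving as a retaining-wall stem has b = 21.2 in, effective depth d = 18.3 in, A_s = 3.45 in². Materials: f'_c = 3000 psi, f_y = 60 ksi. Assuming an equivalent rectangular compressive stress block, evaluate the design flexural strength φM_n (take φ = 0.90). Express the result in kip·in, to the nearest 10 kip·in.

T = A_s f_y = 3.45 × 60 = 207 kips.
a = T/(0.85 f'_c b) = 207/(0.85 × 3 × 21.2) = 3.829 in.
M_n = T(d − a/2) = 207 × (18.3 − 1.9145) = 3391.8 kip·in.
φM_n = 0.90 × 3391.8 = 3052.6 kip·in.

φM_n ≈ 3050 kip·in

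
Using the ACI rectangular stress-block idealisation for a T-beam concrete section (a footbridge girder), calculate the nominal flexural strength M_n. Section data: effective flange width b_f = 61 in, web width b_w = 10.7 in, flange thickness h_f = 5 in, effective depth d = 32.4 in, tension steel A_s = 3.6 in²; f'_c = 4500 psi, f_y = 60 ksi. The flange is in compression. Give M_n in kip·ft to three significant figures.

Tension: T = A_s f_y = 3.6 × 60 = 216 kips.
Try a within the flange: a = T/(0.85 f'_c b_f) = 216/(0.85 × 4.5 × 61) = 0.926 in.
Since a = 0.926 ≤ h_f = 5 in, the stress block lies entirely in the flange; analyse as a rectangular beam of width b_f.
M_n = T(d − a/2) = 216 × (32.4 − 0.463) = 6898.4 kip·in.
M_n = 6898.4/12 = 574.87 kip·ft.

M_n ≈ 575 kip·ft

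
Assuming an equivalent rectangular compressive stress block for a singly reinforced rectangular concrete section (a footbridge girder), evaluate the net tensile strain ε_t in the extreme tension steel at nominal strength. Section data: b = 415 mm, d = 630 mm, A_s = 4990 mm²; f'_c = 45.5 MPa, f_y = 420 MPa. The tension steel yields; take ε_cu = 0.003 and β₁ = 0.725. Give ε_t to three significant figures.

ε_t ≈ 0.00749

a = A_s f_y/(0.85 f'_c b) = 130.58 mm.
β₁ = 0.725, so c = a/β₁ = 130.58/0.725 = 180.11 mm.
From the linear strain diagram with ε_cu = 0.003: ε_t = 0.003 (d − c)/c = 0.003 × (630 − 180.11)/180.11 = 0.00749.
Since ε_t ≥ 0.005, the section is tension-controlled.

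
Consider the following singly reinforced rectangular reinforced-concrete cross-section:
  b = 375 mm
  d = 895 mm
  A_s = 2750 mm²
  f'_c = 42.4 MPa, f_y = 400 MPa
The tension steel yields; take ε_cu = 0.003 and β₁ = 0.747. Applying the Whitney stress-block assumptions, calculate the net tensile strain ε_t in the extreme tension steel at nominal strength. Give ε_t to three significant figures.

a = A_s f_y/(0.85 f'_c b) = 81.39 mm.
β₁ = 0.747, so c = a/β₁ = 81.39/0.747 = 108.96 mm.
From the linear strain diagram with ε_cu = 0.003: ε_t = 0.003 (d − c)/c = 0.003 × (895 − 108.96)/108.96 = 0.0216.
Since ε_t ≥ 0.005, the section is tension-controlled.

ε_t ≈ 0.0216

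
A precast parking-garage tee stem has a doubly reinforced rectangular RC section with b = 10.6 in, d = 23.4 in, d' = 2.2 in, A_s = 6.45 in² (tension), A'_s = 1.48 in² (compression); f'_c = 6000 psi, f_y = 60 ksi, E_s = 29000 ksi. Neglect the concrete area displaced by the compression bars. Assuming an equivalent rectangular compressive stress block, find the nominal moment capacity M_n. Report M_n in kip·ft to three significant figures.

Assume both steels yield.
a = (A_s − A'_s) f_y/(0.85 f'_c b) = (6.45 − 1.48) × 60/(0.85 × 6 × 10.6) = 5.516 in.
c = a/β₁ = 5.516/0.75 = 7.355 in; ε'_s = 0.003(c − d')/c = 0.0021 ≥ ε_y = 0.0021, so the compression steel yields.
M_n = (A_s − A'_s) f_y (d − a/2) + A'_s f_y (d − d') = 298.2 × (23.4 − 2.758) + 88.8 × (23.4 − 2.2) = 6155.4 + 1882.6 = 8038.0 kip·in = 8038.0/12 = 669.83 kip·ft.

M_n ≈ 670 kip·ft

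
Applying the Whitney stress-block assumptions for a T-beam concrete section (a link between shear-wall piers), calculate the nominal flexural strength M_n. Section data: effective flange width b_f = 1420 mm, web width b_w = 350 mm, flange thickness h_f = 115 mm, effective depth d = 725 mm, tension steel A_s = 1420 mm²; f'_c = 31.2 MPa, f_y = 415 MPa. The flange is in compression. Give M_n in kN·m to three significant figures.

Tension: T = A_s f_y = 1420 × 415 = 589300 N.
Try a within the flange: a = T/(0.85 f'_c b_f) = 589300/(0.85 × 31.2 × 1420) = 15.65 mm.
Since a = 15.65 ≤ h_f = 115 mm, the stress block lies entirely in the flange; analyse as a rectangular beam of width b_f.
M_n = T(d − a/2) = 589300 × (725 − 7.825) = 422.63 × 10⁶ N·mm.
M_n = 422.63 kN·m.

M_n ≈ 423 kN·m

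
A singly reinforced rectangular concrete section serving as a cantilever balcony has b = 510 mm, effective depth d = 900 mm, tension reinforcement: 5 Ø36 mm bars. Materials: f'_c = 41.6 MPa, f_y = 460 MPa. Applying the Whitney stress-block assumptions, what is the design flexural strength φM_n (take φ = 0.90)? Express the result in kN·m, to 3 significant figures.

A_s = 5 × 1018 = 5090 mm².
T = A_s f_y = 5090 × 460 = 2341400 N = 2341.4 kN.
From C = T: a = T/(0.85 f'_c b) = 2341400/(0.85 × 41.6 × 510) = 129.84 mm.
M_n = T(d − a/2) = 2341.4 kN × (900 − 64.92) mm = 1955.26 kN·m.
φM_n = 0.90 × 1955.26 = 1759.73 kN·m.

φM_n ≈ 1760 kN·m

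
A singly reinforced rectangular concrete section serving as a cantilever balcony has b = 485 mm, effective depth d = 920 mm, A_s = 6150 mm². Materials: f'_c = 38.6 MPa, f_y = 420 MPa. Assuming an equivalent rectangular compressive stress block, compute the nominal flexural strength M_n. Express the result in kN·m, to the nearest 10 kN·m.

M_n ≈ 2170 kN·m

T = A_s f_y = 6150 × 420 = 2583000 N = 2583 kN.
From C = T: a = T/(0.85 f'_c b) = 2583000/(0.85 × 38.6 × 485) = 162.32 mm.
M_n = T(d − a/2) = 2583 kN × (920 − 81.16) mm = 2166.72 kN·m.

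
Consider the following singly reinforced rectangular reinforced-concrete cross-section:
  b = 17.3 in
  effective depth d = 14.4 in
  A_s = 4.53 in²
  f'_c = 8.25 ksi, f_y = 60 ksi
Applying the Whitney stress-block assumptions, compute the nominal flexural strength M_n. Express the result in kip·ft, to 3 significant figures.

T = A_s f_y = 4.53 × 60 = 271.8 kips.
a = T/(0.85 f'_c b) = 271.8/(0.85 × 8.25 × 17.3) = 2.240 in.
M_n = T(d − a/2) = 271.8 × (14.4 − 1.12) = 3609.5 kip·in = 3609.5/12 = 300.79 kip·ft.

M_n ≈ 301 kip·ft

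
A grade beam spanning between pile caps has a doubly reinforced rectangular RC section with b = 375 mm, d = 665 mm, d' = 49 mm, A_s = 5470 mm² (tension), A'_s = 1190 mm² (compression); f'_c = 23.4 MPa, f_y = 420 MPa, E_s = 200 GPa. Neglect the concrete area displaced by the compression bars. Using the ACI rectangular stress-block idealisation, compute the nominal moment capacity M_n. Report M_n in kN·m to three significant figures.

Assume both tension and compression steel yield.
Net tension couple steel: A_s − A'_s = 4280 mm².
a = (A_s − A'_s) f_y / (0.85 f'_c b) = 1797600/(0.85 × 23.4 × 375) = 241.01 mm.
c = a/β₁ = 241.01/0.85 = 283.54 mm; ε'_s = 0.003(c − d')/c = 0.0025 ≥ f_y/E_s = 0.0021, so compression steel does yield.
M_n = (A_s − A'_s) f_y (d − a/2) + A'_s f_y (d − d') = [1797600 × (665 − 120.505) + 499800 × (665 − 49)] × 10⁻⁶ = 978.78 + 307.88 = 1286.66 kN·m.

M_n ≈ 1290 kN·m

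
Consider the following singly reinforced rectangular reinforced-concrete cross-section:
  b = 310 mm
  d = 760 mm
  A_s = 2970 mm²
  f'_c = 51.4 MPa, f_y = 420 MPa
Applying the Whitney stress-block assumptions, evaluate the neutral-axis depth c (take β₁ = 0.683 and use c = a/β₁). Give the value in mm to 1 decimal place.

T = A_s f_y = 2970 × 420 = 1247400 N = 1247.4 kN.
Setting C = 0.85 f'_c a b equal to T: a = 1247400/(0.85 × 51.4 × 310) = 92.101 mm.
With β₁ = 0.683, c = a/β₁ = 92.101/0.683 = 134.8 mm.

c ≈ 134.8 mm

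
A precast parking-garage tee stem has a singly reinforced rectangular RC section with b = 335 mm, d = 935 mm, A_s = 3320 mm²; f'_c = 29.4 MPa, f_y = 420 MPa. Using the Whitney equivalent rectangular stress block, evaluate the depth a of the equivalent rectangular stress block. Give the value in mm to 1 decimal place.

T = A_s f_y = 3320 × 420 = 1394400 N = 1394.4 kN.
Setting C = 0.85 f'_c a b equal to T: a = 1394400/(0.85 × 29.4 × 335) = 166.6 mm.

a ≈ 166.6 mm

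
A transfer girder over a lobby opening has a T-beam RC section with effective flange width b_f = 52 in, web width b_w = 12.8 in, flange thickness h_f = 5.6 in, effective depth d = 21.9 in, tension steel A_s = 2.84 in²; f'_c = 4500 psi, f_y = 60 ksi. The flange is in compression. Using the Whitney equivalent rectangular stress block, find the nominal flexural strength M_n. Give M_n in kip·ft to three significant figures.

Tension: T = A_s f_y = 2.84 × 60 = 170.4 kips.
Try a within the flange: a = T/(0.85 f'_c b_f) = 170.4/(0.85 × 4.5 × 52) = 0.857 in.
Since a = 0.857 ≤ h_f = 5.6 in, the stress block lies entirely in the flange; analyse as a rectangular beam of width b_f.
M_n = T(d − a/2) = 170.4 × (21.9 − 0.4285) = 3658.7 kip·in.
M_n = 3658.7/12 = 304.89 kip·ft.

M_n ≈ 305 kip·ft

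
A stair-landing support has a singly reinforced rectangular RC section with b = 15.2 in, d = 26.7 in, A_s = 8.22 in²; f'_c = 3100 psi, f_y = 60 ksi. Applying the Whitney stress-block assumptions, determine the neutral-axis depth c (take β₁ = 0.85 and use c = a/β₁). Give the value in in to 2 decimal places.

c ≈ 14.49 in

T = A_s f_y = 8.22 × 60 = 493.2 kips.
a = T/(0.85 f'_c b) = 493.2/(0.85 × 3.1 × 15.2) = 12.3140 in.
With β₁ = 0.85, c = a/β₁ = 12.3140/0.85 = 14.49 in.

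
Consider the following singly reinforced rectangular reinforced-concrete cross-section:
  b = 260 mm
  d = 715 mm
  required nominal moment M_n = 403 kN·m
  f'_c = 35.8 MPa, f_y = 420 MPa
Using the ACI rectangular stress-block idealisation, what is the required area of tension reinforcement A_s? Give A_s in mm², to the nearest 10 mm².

A_s ≈ 1420 mm²

With M_n = 0.85 f'_c a b (d − a/2), solve the quadratic for a:
a = d − √(d² − 2M_n/(0.85 f'_c b)) = 715 − √(715² − 2 × 403×10⁶/(0.85 × 35.8 × 260)) = 75.19 mm.
A_s = 0.85 f'_c a b / f_y = 0.85 × 35.8 × 75.19 × 260 / 420 = 1416.4 mm².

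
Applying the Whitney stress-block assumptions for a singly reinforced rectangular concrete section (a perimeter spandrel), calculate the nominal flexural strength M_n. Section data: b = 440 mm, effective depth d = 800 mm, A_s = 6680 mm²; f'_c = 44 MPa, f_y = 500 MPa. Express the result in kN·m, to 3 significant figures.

M_n ≈ 2330 kN·m

T = A_s f_y = 6680 × 500 = 3340000 N = 3340 kN.
From C = T: a = T/(0.85 f'_c b) = 3340000/(0.85 × 44 × 440) = 202.97 mm.
M_n = T(d − a/2) = 3340 kN × (800 − 101.485) mm = 2333.04 kN·m.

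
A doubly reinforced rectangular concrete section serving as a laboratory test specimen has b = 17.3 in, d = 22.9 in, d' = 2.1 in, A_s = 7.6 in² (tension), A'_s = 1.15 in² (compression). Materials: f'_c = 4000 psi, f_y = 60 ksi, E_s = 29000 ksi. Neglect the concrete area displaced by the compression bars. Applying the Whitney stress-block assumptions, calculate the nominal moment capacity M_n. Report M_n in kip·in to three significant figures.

Assume both steels yield.
a = (A_s − A'_s) f_y/(0.85 f'_c b) = (7.6 − 1.15) × 60/(0.85 × 4 × 17.3) = 6.579 in.
c = a/β₁ = 6.579/0.85 = 7.740 in; ε'_s = 0.003(c − d')/c = 0.0022 ≥ ε_y = 0.0021, so the compression steel yields.
M_n = (A_s − A'_s) f_y (d − a/2) + A'_s f_y (d − d') = 387 × (22.9 − 3.2895) + 69 × (22.9 − 2.1) = 7589.3 + 1435.2 = 9024.5 kip·in.

M_n ≈ 9020 kip·in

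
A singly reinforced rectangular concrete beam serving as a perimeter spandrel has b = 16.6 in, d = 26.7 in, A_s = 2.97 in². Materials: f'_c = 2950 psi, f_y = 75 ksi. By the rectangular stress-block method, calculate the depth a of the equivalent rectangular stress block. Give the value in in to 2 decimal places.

T = A_s f_y = 2.97 × 75 = 222.75 kips.
a = T/(0.85 f'_c b) = 222.75/(0.85 × 2.95 × 16.6) = 5.35 in.

a ≈ 5.35 in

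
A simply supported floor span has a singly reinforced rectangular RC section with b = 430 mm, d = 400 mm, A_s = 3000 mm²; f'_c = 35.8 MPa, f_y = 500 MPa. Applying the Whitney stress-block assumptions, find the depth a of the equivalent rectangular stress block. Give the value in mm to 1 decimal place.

T = A_s f_y = 3000 × 500 = 1500000 N = 1500 kN.
Setting C = 0.85 f'_c a b equal to T: a = 1500000/(0.85 × 35.8 × 430) = 114.6 mm.

a ≈ 114.6 mm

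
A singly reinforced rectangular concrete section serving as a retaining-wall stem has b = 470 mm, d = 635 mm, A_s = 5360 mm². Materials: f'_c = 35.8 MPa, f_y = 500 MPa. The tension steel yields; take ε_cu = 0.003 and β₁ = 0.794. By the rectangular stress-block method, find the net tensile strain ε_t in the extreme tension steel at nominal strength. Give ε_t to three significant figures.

ε_t ≈ 0.00507

a = A_s f_y/(0.85 f'_c b) = 187.39 mm.
β₁ = 0.794, so c = a/β₁ = 187.39/0.794 = 236.01 mm.
From the linear strain diagram with ε_cu = 0.003: ε_t = 0.003 (d − c)/c = 0.003 × (635 − 236.01)/236.01 = 0.00507.
Since ε_t ≥ 0.005, the section is tension-controlled.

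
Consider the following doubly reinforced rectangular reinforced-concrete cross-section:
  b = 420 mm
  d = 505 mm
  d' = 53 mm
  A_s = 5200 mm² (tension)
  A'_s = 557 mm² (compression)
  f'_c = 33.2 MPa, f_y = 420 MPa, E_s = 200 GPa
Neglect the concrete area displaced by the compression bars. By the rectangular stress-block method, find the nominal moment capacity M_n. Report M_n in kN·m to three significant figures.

Assume both tension and compression steel yield.
Net tension couple steel: A_s − A'_s = 4643 mm².
a = (A_s − A'_s) f_y / (0.85 f'_c b) = 1950060/(0.85 × 33.2 × 420) = 164.53 mm.
c = a/β₁ = 164.53/0.813 = 202.37 mm; ε'_s = 0.003(c − d')/c = 0.0022 ≥ f_y/E_s = 0.0021, so compression steel does yield.
M_n = (A_s − A'_s) f_y (d − a/2) + A'_s f_y (d − d') = [1950060 × (505 − 82.265) + 233940 × (505 − 53)] × 10⁻⁶ = 824.36 + 105.74 = 930.10 kN·m.

M_n ≈ 930 kN·m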